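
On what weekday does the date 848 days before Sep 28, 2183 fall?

First find the weekday of Sep 28, 2183. Doomsday rule: the anchor day for the 2100s is Sunday. For year 83: 83÷12 = 6 r 11, and 11÷4 = 2, so 6+11+2 = 19.
Sunday + 19 ≡ Friday — that's 2183's doomsday.
In September the doomsday date is Sep 5.
Sep 28 is 23 days after Sep 5; 23 mod 7 = 2, so Friday + 2 = Sunday.
848 mod 7 = 1, so 848 days before a Sunday is Sunday − 1 = Saturday.

Saturday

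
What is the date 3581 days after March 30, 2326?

January 18, 2336

+365 (one year) → Mar 30, 2327 (3216 left).
+366 (one year; includes Feb 29, 2328) → Mar 30, 2328 (2850 left).
+365 (one year) → Mar 30, 2329 (2485 left).
+365 (one year) → Mar 30, 2330 (2120 left).
+365 (one year) → Mar 30, 2331 (1755 left).
+366 (one year; includes Feb 29, 2332) → Mar 30, 2332 (1389 left).
+365 (one year) → Mar 30, 2333 (1024 left).
+365 (one year) → Mar 30, 2334 (659 left).
+365 (one year) → Mar 30, 2335 (294 left).
Mar has 31 days: +2 → Apr 1, 2335 (292 left).
Apr has 30 days: +30 → May 1, 2335 (262 left).
May has 31 days: +31 → Jun 1, 2335 (231 left).
Jun has 30 days: +30 → Jul 1, 2335 (201 left).
Jul has 31 days: +31 → Aug 1, 2335 (170 left).
Aug has 31 days: +31 → Sep 1, 2335 (139 left).
Sep has 30 days: +30 → Oct 1, 2335 (109 left).
Oct has 31 days: +31 → Nov 1, 2335 (78 left).
Nov has 30 days: +30 → Dec 1, 2335 (48 left).
Dec has 31 days: +31 → Jan 1, 2336 (17 left).
+17 → Jan 18, 2336.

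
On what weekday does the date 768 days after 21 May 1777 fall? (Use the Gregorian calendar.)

Monday

May 21, 1777 is a Wednesday.
768 mod 7 = 5, so 768 days after a Wednesday is Wednesday + 5 = Monday.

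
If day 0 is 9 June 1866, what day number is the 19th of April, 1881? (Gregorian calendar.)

Jun 9, 1866 → Jun 9, 1867: 365 days.
Jun 9, 1867 → Jun 9, 1868: 366 days (Feb 29, 1868 is in that span).
Jun 9, 1868 → Jun 9, 1869: 365 days.
Jun 9, 1869 → Jun 9, 1870: 365 days.
Jun 9, 1870 → Jun 9, 1871: 365 days.
Jun 9, 1871 → Jun 9, 1872: 366 days (Feb 29, 1872 is in that span).
Jun 9, 1872 → Jun 9, 1873: 365 days.
Jun 9, 1873 → Jun 9, 1874: 365 days.
Jun 9, 1874 → Jun 9, 1875: 365 days.
Jun 9, 1875 → Jun 9, 1876: 366 days (Feb 29, 1876 is in that span).
Jun 9, 1876 → Jun 9, 1877: 365 days.
Jun 9, 1877 → Jun 9, 1878: 365 days.
Jun 9, 1878 → Jun 9, 1879: 365 days.
Jun 9, 1879 → Jun 9, 1880: 366 days (Feb 29, 1880 is in that span).
Jun 9, 1880 → Jul 9, 1880: 30 days (June has 30).
Jul 9, 1880 → Aug 9, 1880: 31 days (July has 31).
Aug 9, 1880 → Sep 9, 1880: 31 days (August has 31).
Sep 9, 1880 → Oct 9, 1880: 30 days (September has 30).
Oct 9, 1880 → Nov 9, 1880: 31 days (October has 31).
Nov 9, 1880 → Dec 9, 1880: 30 days (November has 30).
Dec 9, 1880 → Jan 9, 1881: 31 days (December has 31).
Jan 9, 1881 → Feb 9, 1881: 31 days (January has 31).
Feb 9, 1881 → Mar 9, 1881: 28 days (February has 28).
Mar 9, 1881 → Apr 9, 1881: 31 days (March has 31).
Apr 9, 1881 → Apr 19, 1881: 10 days.
Total: 5428 days.

5428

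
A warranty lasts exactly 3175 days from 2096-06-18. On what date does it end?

+365 (one year) → Jun 18, 2097 (2810 left).
+365 (one year) → Jun 18, 2098 (2445 left).
+365 (one year) → Jun 18, 2099 (2080 left).
+365 (one year) → Jun 18, 2100 (1715 left).
+365 (one year) → Jun 18, 2101 (1350 left).
+365 (one year) → Jun 18, 2102 (985 left).
+365 (one year) → Jun 18, 2103 (620 left).
+366 (one year; includes Feb 29, 2104) → Jun 18, 2104 (254 left).
Jun has 30 days: +13 → Jul 1, 2104 (241 left).
Jul has 31 days: +31 → Aug 1, 2104 (210 left).
Aug has 31 days: +31 → Sep 1, 2104 (179 left).
Sep has 30 days: +30 → Oct 1, 2104 (149 left).
Oct has 31 days: +31 → Nov 1, 2104 (118 left).
Nov has 30 days: +30 → Dec 1, 2104 (88 left).
Dec has 31 days: +31 → Jan 1, 2105 (57 left).
Jan has 31 days: +31 → Feb 1, 2105 (26 left).
+26 → Feb 27, 2105.

February 27, 2105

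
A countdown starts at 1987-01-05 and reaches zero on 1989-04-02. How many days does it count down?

818

Jan 5, 1987 → Jan 5, 1988: 365 days.
Jan 5, 1988 → Jan 5, 1989: 366 days (Feb 29, 1988 is in that span).
Jan 5, 1989 → Feb 5, 1989: 31 days (January has 31).
Feb 5, 1989 → Mar 5, 1989: 28 days (February has 28).
Mar 5, 1989 → Apr 2, 1989: 28 days.
Total: 818 days.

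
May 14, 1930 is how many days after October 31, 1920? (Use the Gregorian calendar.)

Oct 31, 1920 → Oct 31, 1921: 365 days.
Oct 31, 1921 → Oct 31, 1922: 365 days.
Oct 31, 1922 → Oct 31, 1923: 365 days.
Oct 31, 1923 → Oct 31, 1924: 366 days (Feb 29, 1924 is in that span).
Oct 31, 1924 → Oct 31, 1925: 365 days.
Oct 31, 1925 → Oct 31, 1926: 365 days.
Oct 31, 1926 → Oct 31, 1927: 365 days.
Oct 31, 1927 → Oct 31, 1928: 366 days (Feb 29, 1928 is in that span).
Oct 31, 1928 → Oct 31, 1929: 365 days.
Oct 31, 1929 → Nov 30, 1929: 30 days (October has 31).
Nov 30, 1929 → Dec 30, 1929: 30 days (November has 30).
Dec 30, 1929 → Jan 30, 1930: 31 days (December has 31).
Jan 30, 1930 → Feb 28, 1930: 29 days (January has 31).
Feb 28, 1930 → Mar 28, 1930: 28 days (February has 28).
Mar 28, 1930 → Apr 28, 1930: 31 days (March has 31).
Apr 28, 1930 → May 14, 1930: 16 days.
Total: 3482 days.

3482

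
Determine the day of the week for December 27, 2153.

Thursday

Doomsday rule: the anchor day for the 2100s is Sunday. For year 53: 53÷12 = 4 r 5, and 5÷4 = 1, so 4+5+1 = 10.
Sunday + 10 ≡ Wednesday — that's 2153's doomsday.
In December the doomsday date is Dec 12.
Dec 27 is 15 days after Dec 12; 15 mod 7 = 1, so Wednesday + 1 = Thursday.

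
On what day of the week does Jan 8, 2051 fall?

Doomsday rule: the anchor day for the 2000s is Tuesday. For year 51: 51÷12 = 4 r 3, and 3÷4 = 0, so 4+3+0 = 7.
Tuesday + 7 ≡ Tuesday — that's 2051's doomsday.
In January the doomsday date is Jan 3 (2051 is not a leap year).
Jan 8 is 5 days after Jan 3; 5 mod 7 = 5, so Tuesday + 5 = Sunday.

Sunday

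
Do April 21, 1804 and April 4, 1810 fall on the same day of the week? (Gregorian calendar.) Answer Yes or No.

From Apr 21, 1804 to Apr 4, 1810 is 2174 days.
2174 mod 7 = 4, so they are different weekdays.
(Apr 21, 1804 is a Saturday; Apr 4, 1810 is a Wednesday.)

No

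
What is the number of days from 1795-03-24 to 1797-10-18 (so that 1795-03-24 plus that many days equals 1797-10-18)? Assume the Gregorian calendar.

939

Mar 24, 1795 → Mar 24, 1796: 366 days (Feb 29, 1796 is in that span).
Mar 24, 1796 → Mar 24, 1797: 365 days.
Mar 24, 1797 → Apr 24, 1797: 31 days (March has 31).
Apr 24, 1797 → May 24, 1797: 30 days (April has 30).
May 24, 1797 → Jun 24, 1797: 31 days (May has 31).
Jun 24, 1797 → Jul 24, 1797: 30 days (June has 30).
Jul 24, 1797 → Aug 24, 1797: 31 days (July has 31).
Aug 24, 1797 → Sep 24, 1797: 31 days (August has 31).
Sep 24, 1797 → Oct 18, 1797: 24 days.
Total: 939 days.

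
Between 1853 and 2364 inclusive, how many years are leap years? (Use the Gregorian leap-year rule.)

Multiples of 4 in [1853,2364]: 128.
Of those, multiples of 100: 5 (not leap unless ÷400).
Multiples of 400: 1.
Leap years = 128 − 5 + 1 = 124.

124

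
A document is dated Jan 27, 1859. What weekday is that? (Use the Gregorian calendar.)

Thursday

January 1, 1859 is a Saturday.
Jan 1, 1859 → Jan 27, 1859: 26 days.
Total: 26 days.
26 mod 7 = 5, so Saturday + 5 = Thursday.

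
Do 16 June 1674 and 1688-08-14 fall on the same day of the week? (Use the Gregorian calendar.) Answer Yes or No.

From Jun 16, 1674 to Aug 14, 1688 is 5173 days.
5173 mod 7 = 0, so they are the same weekday.
(Jun 16, 1674 is a Saturday; Aug 14, 1688 is a Saturday.)

Yes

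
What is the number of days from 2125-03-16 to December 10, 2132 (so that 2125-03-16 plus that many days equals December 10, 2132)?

Mar 16, 2125 → Mar 16, 2126: 365 days.
Mar 16, 2126 → Mar 16, 2127: 365 days.
Mar 16, 2127 → Mar 16, 2128: 366 days (Feb 29, 2128 is in that span).
Mar 16, 2128 → Mar 16, 2129: 365 days.
Mar 16, 2129 → Mar 16, 2130: 365 days.
Mar 16, 2130 → Mar 16, 2131: 365 days.
Mar 16, 2131 → Mar 16, 2132: 366 days (Feb 29, 2132 is in that span).
Mar 16, 2132 → Apr 16, 2132: 31 days (March has 31).
Apr 16, 2132 → May 16, 2132: 30 days (April has 30).
May 16, 2132 → Jun 16, 2132: 31 days (May has 31).
Jun 16, 2132 → Jul 16, 2132: 30 days (June has 30).
Jul 16, 2132 → Aug 16, 2132: 31 days (July has 31).
Aug 16, 2132 → Sep 16, 2132: 31 days (August has 31).
Sep 16, 2132 → Oct 16, 2132: 30 days (September has 30).
Oct 16, 2132 → Nov 16, 2132: 31 days (October has 31).
Nov 16, 2132 → Dec 10, 2132: 24 days.
Total: 2826 days.

2826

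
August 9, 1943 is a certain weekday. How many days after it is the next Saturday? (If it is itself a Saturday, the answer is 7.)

5

Aug 9, 1943 is a Monday.
From Monday to the next Saturday is 5 days.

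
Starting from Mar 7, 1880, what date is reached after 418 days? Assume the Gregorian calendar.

+365 (one year) → Mar 7, 1881 (53 left).
Mar has 31 days: +25 → Apr 1, 1881 (28 left).
+28 → Apr 29, 1881.

April 29, 1881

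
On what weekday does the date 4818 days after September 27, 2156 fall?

First find the weekday of Sep 27, 2156. Doomsday rule: the anchor day for the 2100s is Sunday. For year 56: 56÷12 = 4 r 8, and 8÷4 = 2, so 4+8+2 = 14.
Sunday + 14 ≡ Sunday — that's 2156's doomsday.
In September the doomsday date is Sep 5.
Sep 27 is 22 days after Sep 5; 22 mod 7 = 1, so Sunday + 1 = Monday.
4818 mod 7 = 2, so 4818 days after a Monday is Monday + 2 = Wednesday.

Wednesday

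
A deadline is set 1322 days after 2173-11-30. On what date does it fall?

+365 (one year) → Nov 30, 2174 (957 left).
+365 (one year) → Nov 30, 2175 (592 left).
+366 (one year; includes Feb 29, 2176) → Nov 30, 2176 (226 left).
Nov has 30 days: +1 → Dec 1, 2176 (225 left).
Dec has 31 days: +31 → Jan 1, 2177 (194 left).
Jan has 31 days: +31 → Feb 1, 2177 (163 left).
Feb has 28 days: +28 → Mar 1, 2177 (135 left).
Mar has 31 days: +31 → Apr 1, 2177 (104 left).
Apr has 30 days: +30 → May 1, 2177 (74 left).
May has 31 days: +31 → Jun 1, 2177 (43 left).
Jun has 30 days: +30 → Jul 1, 2177 (13 left).
+13 → Jul 14, 2177.

July 14, 2177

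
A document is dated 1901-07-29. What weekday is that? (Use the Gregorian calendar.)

Monday

Doomsday rule: the anchor day for the 1900s is Wednesday. For year 01: 1÷12 = 0 r 1, and 1÷4 = 0, so 0+1+0 = 1.
Wednesday + 1 ≡ Thursday — that's 1901's doomsday.
In July the doomsday date is Jul 11.
Jul 29 is 18 days after Jul 11; 18 mod 7 = 4, so Thursday + 4 = Monday.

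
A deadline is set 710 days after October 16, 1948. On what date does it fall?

September 26, 1950

+365 (one year) → Oct 16, 1949 (345 left).
Oct has 31 days: +16 → Nov 1, 1949 (329 left).
Nov has 30 days: +30 → Dec 1, 1949 (299 left).
Dec has 31 days: +31 → Jan 1, 1950 (268 left).
Jan has 31 days: +31 → Feb 1, 1950 (237 left).
Feb has 28 days: +28 → Mar 1, 1950 (209 left).
Mar has 31 days: +31 → Apr 1, 1950 (178 left).
Apr has 30 days: +30 → May 1, 1950 (148 left).
May has 31 days: +31 → Jun 1, 1950 (117 left).
Jun has 30 days: +30 → Jul 1, 1950 (87 left).
Jul has 31 days: +31 → Aug 1, 1950 (56 left).
Aug has 31 days: +31 → Sep 1, 1950 (25 left).
+25 → Sep 26, 1950.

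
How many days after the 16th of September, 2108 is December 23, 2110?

Sep 16, 2108 → Sep 16, 2109: 365 days.
Sep 16, 2109 → Sep 16, 2110: 365 days.
Sep 16, 2110 → Oct 16, 2110: 30 days (September has 30).
Oct 16, 2110 → Nov 16, 2110: 31 days (October has 31).
Nov 16, 2110 → Dec 16, 2110: 30 days (November has 30).
Dec 16, 2110 → Dec 23, 2110: 7 days.
Total: 828 days.

828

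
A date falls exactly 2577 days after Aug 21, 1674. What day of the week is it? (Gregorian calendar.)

First find the weekday of Aug 21, 1674. Doomsday rule: the anchor day for the 1600s is Tuesday. For year 74: 74÷12 = 6 r 2, and 2÷4 = 0, so 6+2+0 = 8.
Tuesday + 8 ≡ Wednesday — that's 1674's doomsday.
In August the doomsday date is Aug 8.
Aug 21 is 13 days after Aug 8; 13 mod 7 = 6, so Wednesday + 6 = Tuesday.
2577 mod 7 = 1, so 2577 days after a Tuesday is Tuesday + 1 = Wednesday.

Wednesday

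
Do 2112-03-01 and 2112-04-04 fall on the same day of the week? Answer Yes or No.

From Mar 1, 2112 to Apr 4, 2112 is 34 days.
34 mod 7 = 6, so they are different weekdays.
(Mar 1, 2112 is a Tuesday; Apr 4, 2112 is a Monday.)

No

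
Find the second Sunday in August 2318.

August 11, 2318

August 1, 2318 is a Thursday.
The first Sunday is therefore August 4 (3 days later).
The second Sunday is 4 + 1×7 = August 11.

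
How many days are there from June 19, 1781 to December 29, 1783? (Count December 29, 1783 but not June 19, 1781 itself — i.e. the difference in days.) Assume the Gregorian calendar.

Jun 19, 1781 → Jun 19, 1782: 365 days.
Jun 19, 1782 → Jun 19, 1783: 365 days.
Jun 19, 1783 → Jul 19, 1783: 30 days (June has 30).
Jul 19, 1783 → Aug 19, 1783: 31 days (July has 31).
Aug 19, 1783 → Sep 19, 1783: 31 days (August has 31).
Sep 19, 1783 → Oct 19, 1783: 30 days (September has 30).
Oct 19, 1783 → Nov 19, 1783: 31 days (October has 31).
Nov 19, 1783 → Dec 19, 1783: 30 days (November has 30).
Dec 19, 1783 → Dec 29, 1783: 10 days.
Total: 923 days.

923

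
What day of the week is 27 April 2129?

Doomsday rule: the anchor day for the 2100s is Sunday. For year 29: 29÷12 = 2 r 5, and 5÷4 = 1, so 2+5+1 = 8.
Sunday + 8 ≡ Monday — that's 2129's doomsday.
In April the doomsday date is Apr 4.
Apr 27 is 23 days after Apr 4; 23 mod 7 = 2, so Monday + 2 = Wednesday.

Wednesday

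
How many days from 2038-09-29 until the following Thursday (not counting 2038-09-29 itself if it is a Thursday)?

Sep 29, 2038 is a Wednesday.
From Wednesday to the next Thursday is 1 day.

1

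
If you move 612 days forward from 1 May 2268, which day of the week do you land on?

Monday

First find the weekday of May 1, 2268. Doomsday rule: the anchor day for the 2200s is Friday. For year 68: 68÷12 = 5 r 8, and 8÷4 = 2, so 5+8+2 = 15.
Friday + 15 ≡ Saturday — that's 2268's doomsday.
In May the doomsday date is May 9.
May 1 is 8 days before May 9; 8 mod 7 = 1, so Saturday − 1 = Friday.
612 mod 7 = 3, so 612 days after a Friday is Friday + 3 = Monday.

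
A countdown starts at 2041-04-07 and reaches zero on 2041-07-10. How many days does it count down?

Apr 7, 2041 → May 7, 2041: 30 days (April has 30).
May 7, 2041 → Jun 7, 2041: 31 days (May has 31).
Jun 7, 2041 → Jul 7, 2041: 30 days (June has 30).
Jul 7, 2041 → Jul 10, 2041: 3 days.
Total: 94 days.

94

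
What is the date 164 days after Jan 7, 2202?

June 20, 2202

Jan has 31 days: +25 → Feb 1, 2202 (139 left).
Feb has 28 days: +28 → Mar 1, 2202 (111 left).
Mar has 31 days: +31 → Apr 1, 2202 (80 left).
Apr has 30 days: +30 → May 1, 2202 (50 left).
May has 31 days: +31 → Jun 1, 2202 (19 left).
+19 → Jun 20, 2202.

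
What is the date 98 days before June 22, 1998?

−22 → May 31, 1998 (end of May, 31 days; 76 left).
−31 → Apr 30, 1998 (end of Apr, 30 days; 45 left).
−30 → Mar 31, 1998 (end of Mar, 31 days; 15 left).
−15 → Mar 16, 1998.

March 16, 1998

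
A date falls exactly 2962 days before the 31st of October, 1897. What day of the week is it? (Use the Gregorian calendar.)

Saturday

First find the weekday of Oct 31, 1897. Doomsday rule: the anchor day for the 1800s is Friday. For year 97: 97÷12 = 8 r 1, and 1÷4 = 0, so 8+1+0 = 9.
Friday + 9 ≡ Sunday — that's 1897's doomsday.
In October the doomsday date is Oct 10.
Oct 31 is 21 days after Oct 10; 21 mod 7 = 0, so Sunday + 0 = Sunday.
2962 mod 7 = 1, so 2962 days before a Sunday is Sunday − 1 = Saturday.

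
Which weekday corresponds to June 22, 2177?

Sunday

Doomsday rule: the anchor day for the 2100s is Sunday. For year 77: 77÷12 = 6 r 5, and 5÷4 = 1, so 6+5+1 = 12.
Sunday + 12 ≡ Friday — that's 2177's doomsday.
In June the doomsday date is Jun 6.
Jun 22 is 16 days after Jun 6; 16 mod 7 = 2, so Friday + 2 = Sunday.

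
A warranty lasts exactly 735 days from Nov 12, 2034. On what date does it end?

+365 (one year) → Nov 12, 2035 (370 left).
Nov has 30 days: +19 → Dec 1, 2035 (351 left).
Dec has 31 days: +31 → Jan 1, 2036 (320 left).
Jan has 31 days: +31 → Feb 1, 2036 (289 left).
Feb has 29 days: +29 → Mar 1, 2036 (260 left).
Mar has 31 days: +31 → Apr 1, 2036 (229 left).
Apr has 30 days: +30 → May 1, 2036 (199 left).
May has 31 days: +31 → Jun 1, 2036 (168 left).
Jun has 30 days: +30 → Jul 1, 2036 (138 left).
Jul has 31 days: +31 → Aug 1, 2036 (107 left).
Aug has 31 days: +31 → Sep 1, 2036 (76 left).
Sep has 30 days: +30 → Oct 1, 2036 (46 left).
Oct has 31 days: +31 → Nov 1, 2036 (15 left).
+15 → Nov 16, 2036.

November 16, 2036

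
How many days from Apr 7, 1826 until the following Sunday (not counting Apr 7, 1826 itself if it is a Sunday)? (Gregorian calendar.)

Apr 7, 1826 is a Friday.
From Friday to the next Sunday is 2 days.

2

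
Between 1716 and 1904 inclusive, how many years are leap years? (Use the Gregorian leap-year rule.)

Multiples of 4 in [1716,1904]: 48.
Of those, multiples of 100: 2 (not leap unless ÷400).
Multiples of 400: 0.
Leap years = 48 − 2 + 0 = 46.

46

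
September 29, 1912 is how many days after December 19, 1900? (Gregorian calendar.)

Dec 19, 1900 → Dec 19, 1901: 365 days.
Dec 19, 1901 → Dec 19, 1902: 365 days.
Dec 19, 1902 → Dec 19, 1903: 365 days.
Dec 19, 1903 → Dec 19, 1904: 366 days (Feb 29, 1904 is in that span).
Dec 19, 1904 → Dec 19, 1905: 365 days.
Dec 19, 1905 → Dec 19, 1906: 365 days.
Dec 19, 1906 → Dec 19, 1907: 365 days.
Dec 19, 1907 → Dec 19, 1908: 366 days (Feb 29, 1908 is in that span).
Dec 19, 1908 → Dec 19, 1909: 365 days.
Dec 19, 1909 → Dec 19, 1910: 365 days.
Dec 19, 1910 → Dec 19, 1911: 365 days.
Dec 19, 1911 → Jan 19, 1912: 31 days (December has 31).
Jan 19, 1912 → Feb 19, 1912: 31 days (January has 31).
Feb 19, 1912 → Mar 19, 1912: 29 days (February has 29).
Mar 19, 1912 → Apr 19, 1912: 31 days (March has 31).
Apr 19, 1912 → May 19, 1912: 30 days (April has 30).
May 19, 1912 → Jun 19, 1912: 31 days (May has 31).
Jun 19, 1912 → Jul 19, 1912: 30 days (June has 30).
Jul 19, 1912 → Aug 19, 1912: 31 days (July has 31).
Aug 19, 1912 → Sep 19, 1912: 31 days (August has 31).
Sep 19, 1912 → Sep 29, 1912: 10 days.
Total: 4302 days.

4302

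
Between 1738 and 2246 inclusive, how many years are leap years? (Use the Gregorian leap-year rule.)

123

Multiples of 4 in [1738,2246]: 127.
Of those, multiples of 100: 5 (not leap unless ÷400).
Multiples of 400: 1.
Leap years = 127 − 5 + 1 = 123.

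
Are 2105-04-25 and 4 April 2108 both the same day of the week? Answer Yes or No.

No

From Apr 25, 2105 to Apr 4, 2108 is 1075 days.
1075 mod 7 = 4, so they are different weekdays.
(Apr 25, 2105 is a Saturday; Apr 4, 2108 is a Wednesday.)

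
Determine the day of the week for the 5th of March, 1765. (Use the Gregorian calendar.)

Doomsday rule: the anchor day for the 1700s is Sunday. For year 65: 65÷12 = 5 r 5, and 5÷4 = 1, so 5+5+1 = 11.
Sunday + 11 ≡ Thursday — that's 1765's doomsday.
In March the doomsday date is Mar 14.
Mar 5 is 9 days before Mar 14; 9 mod 7 = 2, so Thursday − 2 = Tuesday.

Tuesday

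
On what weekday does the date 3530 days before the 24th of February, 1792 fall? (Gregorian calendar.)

Feb 24, 1792 is a Friday.
3530 mod 7 = 2, so 3530 days before a Friday is Friday − 2 = Wednesday.

Wednesday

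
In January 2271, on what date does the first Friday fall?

January 1, 2271 is a Sunday.
The first Friday is therefore January 6 (5 days later).

January 6, 2271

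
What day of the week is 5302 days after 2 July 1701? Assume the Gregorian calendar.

Jul 2, 1701 is a Saturday.
5302 mod 7 = 3, so 5302 days after a Saturday is Saturday + 3 = Tuesday.

Tuesday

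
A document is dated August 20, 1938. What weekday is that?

Doomsday rule: the anchor day for the 1900s is Wednesday. For year 38: 38÷12 = 3 r 2, and 2÷4 = 0, so 3+2+0 = 5.
Wednesday + 5 ≡ Monday — that's 1938's doomsday.
In August the doomsday date is Aug 8.
Aug 20 is 12 days after Aug 8; 12 mod 7 = 5, so Monday + 5 = Saturday.

Saturday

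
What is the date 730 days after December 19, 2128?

+365 (one year) → Dec 19, 2129 (365 left).
Dec has 31 days: +13 → Jan 1, 2130 (352 left).
Jan has 31 days: +31 → Feb 1, 2130 (321 left).
Feb has 28 days: +28 → Mar 1, 2130 (293 left).
Mar has 31 days: +31 → Apr 1, 2130 (262 left).
Apr has 30 days: +30 → May 1, 2130 (232 left).
May has 31 days: +31 → Jun 1, 2130 (201 left).
Jun has 30 days: +30 → Jul 1, 2130 (171 left).
Jul has 31 days: +31 → Aug 1, 2130 (140 left).
Aug has 31 days: +31 → Sep 1, 2130 (109 left).
Sep has 30 days: +30 → Oct 1, 2130 (79 left).
Oct has 31 days: +31 → Nov 1, 2130 (48 left).
Nov has 30 days: +30 → Dec 1, 2130 (18 left).
+18 → Dec 19, 2130.

December 19, 2130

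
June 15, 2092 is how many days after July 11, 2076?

Jul 11, 2076 → Jul 11, 2077: 365 days.
Jul 11, 2077 → Jul 11, 2078: 365 days.
Jul 11, 2078 → Jul 11, 2079: 365 days.
Jul 11, 2079 → Jul 11, 2080: 366 days (Feb 29, 2080 is in that span).
Jul 11, 2080 → Jul 11, 2081: 365 days.
Jul 11, 2081 → Jul 11, 2082: 365 days.
Jul 11, 2082 → Jul 11, 2083: 365 days.
Jul 11, 2083 → Jul 11, 2084: 366 days (Feb 29, 2084 is in that span).
Jul 11, 2084 → Jul 11, 2085: 365 days.
Jul 11, 2085 → Jul 11, 2086: 365 days.
Jul 11, 2086 → Jul 11, 2087: 365 days.
Jul 11, 2087 → Jul 11, 2088: 366 days (Feb 29, 2088 is in that span).
Jul 11, 2088 → Jul 11, 2089: 365 days.
Jul 11, 2089 → Jul 11, 2090: 365 days.
Jul 11, 2090 → Jul 11, 2091: 365 days.
Jul 11, 2091 → Aug 11, 2091: 31 days (July has 31).
Aug 11, 2091 → Sep 11, 2091: 31 days (August has 31).
Sep 11, 2091 → Oct 11, 2091: 30 days (September has 30).
Oct 11, 2091 → Nov 11, 2091: 31 days (October has 31).
Nov 11, 2091 → Dec 11, 2091: 30 days (November has 30).
Dec 11, 2091 → Jan 11, 2092: 31 days (December has 31).
Jan 11, 2092 → Feb 11, 2092: 31 days (January has 31).
Feb 11, 2092 → Mar 11, 2092: 29 days (February has 29).
Mar 11, 2092 → Apr 11, 2092: 31 days (March has 31).
Apr 11, 2092 → May 11, 2092: 30 days (April has 30).
May 11, 2092 → Jun 11, 2092: 31 days (May has 31).
Jun 11, 2092 → Jun 15, 2092: 4 days.
Total: 5818 days.

5818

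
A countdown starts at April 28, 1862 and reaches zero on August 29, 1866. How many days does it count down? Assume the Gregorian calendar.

Apr 28, 1862 → Apr 28, 1863: 365 days.
Apr 28, 1863 → Apr 28, 1864: 366 days (Feb 29, 1864 is in that span).
Apr 28, 1864 → Apr 28, 1865: 365 days.
Apr 28, 1865 → Apr 28, 1866: 365 days.
Apr 28, 1866 → May 28, 1866: 30 days (April has 30).
May 28, 1866 → Jun 28, 1866: 31 days (May has 31).
Jun 28, 1866 → Jul 28, 1866: 30 days (June has 30).
Jul 28, 1866 → Aug 28, 1866: 31 days (July has 31).
Aug 28, 1866 → Aug 29, 1866: 1 days.
Total: 1584 days.

1584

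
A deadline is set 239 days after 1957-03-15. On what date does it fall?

November 9, 1957

Mar has 31 days: +17 → Apr 1, 1957 (222 left).
Apr has 30 days: +30 → May 1, 1957 (192 left).
May has 31 days: +31 → Jun 1, 1957 (161 left).
Jun has 30 days: +30 → Jul 1, 1957 (131 left).
Jul has 31 days: +31 → Aug 1, 1957 (100 left).
Aug has 31 days: +31 → Sep 1, 1957 (69 left).
Sep has 30 days: +30 → Oct 1, 1957 (39 left).
Oct has 31 days: +31 → Nov 1, 1957 (8 left).
+8 → Nov 9, 1957.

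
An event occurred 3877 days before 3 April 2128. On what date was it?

August 22, 2117

−366 (one year; includes Feb 29, 2128) → Apr 3, 2127 (3511 left).
−365 (one year) → Apr 3, 2126 (3146 left).
−365 (one year) → Apr 3, 2125 (2781 left).
−365 (one year) → Apr 3, 2124 (2416 left).
−366 (one year; includes Feb 29, 2124) → Apr 3, 2123 (2050 left).
−365 (one year) → Apr 3, 2122 (1685 left).
−365 (one year) → Apr 3, 2121 (1320 left).
−365 (one year) → Apr 3, 2120 (955 left).
−366 (one year; includes Feb 29, 2120) → Apr 3, 2119 (589 left).
−365 (one year) → Apr 3, 2118 (224 left).
−3 → Mar 31, 2118 (end of Mar, 31 days; 221 left).
−31 → Feb 28, 2118 (end of Feb, 28 days; 190 left).
−28 → Jan 31, 2118 (end of Jan, 31 days; 162 left).
−31 → Dec 31, 2117 (end of Dec, 31 days; 131 left).
−31 → Nov 30, 2117 (end of Nov, 30 days; 100 left).
−30 → Oct 31, 2117 (end of Oct, 31 days; 70 left).
−31 → Sep 30, 2117 (end of Sep, 30 days; 39 left).
−30 → Aug 31, 2117 (end of Aug, 31 days; 9 left).
−9 → Aug 22, 2117.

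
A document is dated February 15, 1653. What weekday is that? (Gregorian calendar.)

Doomsday rule: the anchor day for the 1600s is Tuesday. For year 53: 53÷12 = 4 r 5, and 5÷4 = 1, so 4+5+1 = 10.
Tuesday + 10 ≡ Friday — that's 1653's doomsday.
In February the doomsday date is Feb 28 (1653 is not a leap year).
Feb 15 is 13 days before Feb 28; 13 mod 7 = 6, so Friday − 6 = Saturday.

Saturday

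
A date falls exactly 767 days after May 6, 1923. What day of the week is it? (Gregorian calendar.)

Thursday

First find the weekday of May 6, 1923. Doomsday rule: the anchor day for the 1900s is Wednesday. For year 23: 23÷12 = 1 r 11, and 11÷4 = 2, so 1+11+2 = 14.
Wednesday + 14 ≡ Wednesday — that's 1923's doomsday.
In May the doomsday date is May 9.
May 6 is 3 days before May 9; 3 mod 7 = 3, so Wednesday − 3 = Sunday.
767 mod 7 = 4, so 767 days after a Sunday is Sunday + 4 = Thursday.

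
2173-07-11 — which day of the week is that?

Doomsday rule: the anchor day for the 2100s is Sunday. For year 73: 73÷12 = 6 r 1, and 1÷4 = 0, so 6+1+0 = 7.
Sunday + 7 ≡ Sunday — that's 2173's doomsday.
In July the doomsday date is Jul 11.
Jul 11 is the doomsday itself: Sunday.

Sunday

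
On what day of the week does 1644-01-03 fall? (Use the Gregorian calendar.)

Sunday

Doomsday rule: the anchor day for the 1600s is Tuesday. For year 44: 44÷12 = 3 r 8, and 8÷4 = 2, so 3+8+2 = 13.
Tuesday + 13 ≡ Monday — that's 1644's doomsday.
In January the doomsday date is Jan 4 (1644 is a leap year (divisible by 4)).
Jan 3 is 1 day before Jan 4; 1 mod 7 = 1, so Monday − 1 = Sunday.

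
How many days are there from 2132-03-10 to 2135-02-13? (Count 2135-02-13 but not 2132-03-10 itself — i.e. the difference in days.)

Mar 10, 2132 → Mar 10, 2133: 365 days.
Mar 10, 2133 → Mar 10, 2134: 365 days.
Mar 10, 2134 → Apr 10, 2134: 31 days (March has 31).
Apr 10, 2134 → May 10, 2134: 30 days (April has 30).
May 10, 2134 → Jun 10, 2134: 31 days (May has 31).
Jun 10, 2134 → Jul 10, 2134: 30 days (June has 30).
Jul 10, 2134 → Aug 10, 2134: 31 days (July has 31).
Aug 10, 2134 → Sep 10, 2134: 31 days (August has 31).
Sep 10, 2134 → Oct 10, 2134: 30 days (September has 30).
Oct 10, 2134 → Nov 10, 2134: 31 days (October has 31).
Nov 10, 2134 → Dec 10, 2134: 30 days (November has 30).
Dec 10, 2134 → Jan 10, 2135: 31 days (December has 31).
Jan 10, 2135 → Feb 10, 2135: 31 days (January has 31).
Feb 10, 2135 → Feb 13, 2135: 3 days.
Total: 1070 days.

1070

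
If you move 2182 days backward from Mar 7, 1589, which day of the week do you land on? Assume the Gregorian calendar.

Thursday

Mar 7, 1589 is a Tuesday.
2182 mod 7 = 5, so 2182 days before a Tuesday is Tuesday − 5 = Thursday.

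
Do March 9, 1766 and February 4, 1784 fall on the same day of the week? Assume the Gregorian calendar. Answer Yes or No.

From Mar 9, 1766 to Feb 4, 1784 is 6541 days.
6541 mod 7 = 3, so they are different weekdays.
(Mar 9, 1766 is a Sunday; Feb 4, 1784 is a Wednesday.)

No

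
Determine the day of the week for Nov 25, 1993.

Doomsday rule: the anchor day for the 1900s is Wednesday. For year 93: 93÷12 = 7 r 9, and 9÷4 = 2, so 7+9+2 = 18.
Wednesday + 18 ≡ Sunday — that's 1993's doomsday.
In November the doomsday date is Nov 7.
Nov 25 is 18 days after Nov 7; 18 mod 7 = 4, so Sunday + 4 = Thursday.

Thursday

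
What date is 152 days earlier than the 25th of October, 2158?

May 26, 2158

−25 → Sep 30, 2158 (end of Sep, 30 days; 127 left).
−30 → Aug 31, 2158 (end of Aug, 31 days; 97 left).
−31 → Jul 31, 2158 (end of Jul, 31 days; 66 left).
−31 → Jun 30, 2158 (end of Jun, 30 days; 35 left).
−30 → May 31, 2158 (end of May, 31 days; 5 left).
−5 → May 26, 2158.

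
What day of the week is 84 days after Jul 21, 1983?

Jul 21, 1983 is a Thursday.
84 mod 7 = 0, so 84 days after a Thursday is Thursday + 0 = Thursday.

Thursday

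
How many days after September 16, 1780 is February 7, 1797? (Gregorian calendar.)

Sep 16, 1780 → Sep 16, 1781: 365 days.
Sep 16, 1781 → Sep 16, 1782: 365 days.
Sep 16, 1782 → Sep 16, 1783: 365 days.
Sep 16, 1783 → Sep 16, 1784: 366 days (Feb 29, 1784 is in that span).
Sep 16, 1784 → Sep 16, 1785: 365 days.
Sep 16, 1785 → Sep 16, 1786: 365 days.
Sep 16, 1786 → Sep 16, 1787: 365 days.
Sep 16, 1787 → Sep 16, 1788: 366 days (Feb 29, 1788 is in that span).
Sep 16, 1788 → Sep 16, 1789: 365 days.
Sep 16, 1789 → Sep 16, 1790: 365 days.
Sep 16, 1790 → Sep 16, 1791: 365 days.
Sep 16, 1791 → Sep 16, 1792: 366 days (Feb 29, 1792 is in that span).
Sep 16, 1792 → Sep 16, 1793: 365 days.
Sep 16, 1793 → Sep 16, 1794: 365 days.
Sep 16, 1794 → Sep 16, 1795: 365 days.
Sep 16, 1795 → Sep 16, 1796: 366 days (Feb 29, 1796 is in that span).
Sep 16, 1796 → Oct 16, 1796: 30 days (September has 30).
Oct 16, 1796 → Nov 16, 1796: 31 days (October has 31).
Nov 16, 1796 → Dec 16, 1796: 30 days (November has 30).
Dec 16, 1796 → Jan 16, 1797: 31 days (December has 31).
Jan 16, 1797 → Feb 7, 1797: 22 days.
Total: 5988 days.

5988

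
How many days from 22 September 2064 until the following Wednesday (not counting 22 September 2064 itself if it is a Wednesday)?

Sep 22, 2064 is a Monday.
From Monday to the next Wednesday is 2 days.

2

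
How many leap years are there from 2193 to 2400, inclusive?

50

Multiples of 4 in [2193,2400]: 52.
Of those, multiples of 100: 3 (not leap unless ÷400).
Multiples of 400: 1.
Leap years = 52 − 3 + 1 = 50.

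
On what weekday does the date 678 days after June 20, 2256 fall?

Thursday

Jun 20, 2256 is a Friday.
678 mod 7 = 6, so 678 days after a Friday is Friday + 6 = Thursday.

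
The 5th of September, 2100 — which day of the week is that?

Doomsday rule: the anchor day for the 2100s is Sunday. For year 00: 0÷12 = 0 r 0, and 0÷4 = 0, so 0+0+0 = 0.
Sunday + 0 ≡ Sunday — that's 2100's doomsday.
In September the doomsday date is Sep 5.
Sep 5 is the doomsday itself: Sunday.

Sunday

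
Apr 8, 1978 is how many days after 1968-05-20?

May 20, 1968 → May 20, 1969: 365 days.
May 20, 1969 → May 20, 1970: 365 days.
May 20, 1970 → May 20, 1971: 365 days.
May 20, 1971 → May 20, 1972: 366 days (Feb 29, 1972 is in that span).
May 20, 1972 → May 20, 1973: 365 days.
May 20, 1973 → May 20, 1974: 365 days.
May 20, 1974 → May 20, 1975: 365 days.
May 20, 1975 → May 20, 1976: 366 days (Feb 29, 1976 is in that span).
May 20, 1976 → May 20, 1977: 365 days.
May 20, 1977 → Jun 20, 1977: 31 days (May has 31).
Jun 20, 1977 → Jul 20, 1977: 30 days (June has 30).
Jul 20, 1977 → Aug 20, 1977: 31 days (July has 31).
Aug 20, 1977 → Sep 20, 1977: 31 days (August has 31).
Sep 20, 1977 → Oct 20, 1977: 30 days (September has 30).
Oct 20, 1977 → Nov 20, 1977: 31 days (October has 31).
Nov 20, 1977 → Dec 20, 1977: 30 days (November has 30).
Dec 20, 1977 → Jan 20, 1978: 31 days (December has 31).
Jan 20, 1978 → Feb 20, 1978: 31 days (January has 31).
Feb 20, 1978 → Mar 20, 1978: 28 days (February has 28).
Mar 20, 1978 → Apr 8, 1978: 19 days.
Total: 3610 days.

3610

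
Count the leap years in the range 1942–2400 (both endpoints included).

Multiples of 4 in [1942,2400]: 115.
Of those, multiples of 100: 5 (not leap unless ÷400).
Multiples of 400: 2.
Leap years = 115 − 5 + 2 = 112.

112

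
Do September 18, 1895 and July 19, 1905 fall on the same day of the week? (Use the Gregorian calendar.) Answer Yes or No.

Yes

From Sep 18, 1895 to Jul 19, 1905 is 3591 days.
3591 mod 7 = 0, so they are the same weekday.
(Sep 18, 1895 is a Wednesday; Jul 19, 1905 is a Wednesday.)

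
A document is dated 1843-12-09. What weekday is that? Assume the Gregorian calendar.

January 1, 1843 is a Sunday.
Jan 1, 1843 → Feb 1, 1843: 31 days (January has 31).
Feb 1, 1843 → Mar 1, 1843: 28 days (February has 28).
Mar 1, 1843 → Apr 1, 1843: 31 days (March has 31).
Apr 1, 1843 → May 1, 1843: 30 days (April has 30).
May 1, 1843 → Jun 1, 1843: 31 days (May has 31).
Jun 1, 1843 → Jul 1, 1843: 30 days (June has 30).
Jul 1, 1843 → Aug 1, 1843: 31 days (July has 31).
Aug 1, 1843 → Sep 1, 1843: 31 days (August has 31).
Sep 1, 1843 → Oct 1, 1843: 30 days (September has 30).
Oct 1, 1843 → Nov 1, 1843: 31 days (October has 31).
Nov 1, 1843 → Dec 1, 1843: 30 days (November has 30).
Dec 1, 1843 → Dec 9, 1843: 8 days.
Total: 342 days.
342 mod 7 = 6, so Sunday + 6 = Saturday.

Saturday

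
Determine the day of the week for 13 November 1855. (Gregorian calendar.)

Doomsday rule: the anchor day for the 1800s is Friday. For year 55: 55÷12 = 4 r 7, and 7÷4 = 1, so 4+7+1 = 12.
Friday + 12 ≡ Wednesday — that's 1855's doomsday.
In November the doomsday date is Nov 7.
Nov 13 is 6 days after Nov 7; 6 mod 7 = 6, so Wednesday + 6 = Tuesday.

Tuesday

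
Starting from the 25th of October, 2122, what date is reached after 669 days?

+365 (one year) → Oct 25, 2123 (304 left).
Oct has 31 days: +7 → Nov 1, 2123 (297 left).
Nov has 30 days: +30 → Dec 1, 2123 (267 left).
Dec has 31 days: +31 → Jan 1, 2124 (236 left).
Jan has 31 days: +31 → Feb 1, 2124 (205 left).
Feb has 29 days: +29 → Mar 1, 2124 (176 left).
Mar has 31 days: +31 → Apr 1, 2124 (145 left).
Apr has 30 days: +30 → May 1, 2124 (115 left).
May has 31 days: +31 → Jun 1, 2124 (84 left).
Jun has 30 days: +30 → Jul 1, 2124 (54 left).
Jul has 31 days: +31 → Aug 1, 2124 (23 left).
+23 → Aug 24, 2124.

August 24, 2124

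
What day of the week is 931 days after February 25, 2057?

Sunday

First find the weekday of Feb 25, 2057. Doomsday rule: the anchor day for the 2000s is Tuesday. For year 57: 57÷12 = 4 r 9, and 9÷4 = 2, so 4+9+2 = 15.
Tuesday + 15 ≡ Wednesday — that's 2057's doomsday.
In February the doomsday date is Feb 28 (2057 is not a leap year).
Feb 25 is 3 days before Feb 28; 3 mod 7 = 3, so Wednesday − 3 = Sunday.
931 mod 7 = 0, so 931 days after a Sunday is Sunday + 0 = Sunday.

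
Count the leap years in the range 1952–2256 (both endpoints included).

Multiples of 4 in [1952,2256]: 77.
Of those, multiples of 100: 3 (not leap unless ÷400).
Multiples of 400: 1.
Leap years = 77 − 3 + 1 = 75.

75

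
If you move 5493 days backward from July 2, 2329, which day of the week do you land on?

Jul 2, 2329 is a Tuesday.
5493 mod 7 = 5, so 5493 days before a Tuesday is Tuesday − 5 = Thursday.

Thursday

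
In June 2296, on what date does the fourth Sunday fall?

June 1, 2296 is a Monday.
The first Sunday is therefore June 7 (6 days later).
The fourth Sunday is 7 + 3×7 = June 28.

June 28, 2296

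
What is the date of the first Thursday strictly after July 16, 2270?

Jul 16, 2270 is a Saturday.
From Saturday to the next Thursday is 5 days.
Jul 16, 2270 + 5 = Jul 21, 2270.

July 21, 2270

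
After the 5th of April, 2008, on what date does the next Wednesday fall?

April 9, 2008

Apr 5, 2008 is a Saturday.
From Saturday to the next Wednesday is 4 days.
Apr 5, 2008 + 4 = Apr 9, 2008.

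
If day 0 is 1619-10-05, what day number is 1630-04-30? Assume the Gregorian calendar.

3860

Oct 5, 1619 → Oct 5, 1620: 366 days (Feb 29, 1620 is in that span).
Oct 5, 1620 → Oct 5, 1621: 365 days.
Oct 5, 1621 → Oct 5, 1622: 365 days.
Oct 5, 1622 → Oct 5, 1623: 365 days.
Oct 5, 1623 → Oct 5, 1624: 366 days (Feb 29, 1624 is in that span).
Oct 5, 1624 → Oct 5, 1625: 365 days.
Oct 5, 1625 → Oct 5, 1626: 365 days.
Oct 5, 1626 → Oct 5, 1627: 365 days.
Oct 5, 1627 → Oct 5, 1628: 366 days (Feb 29, 1628 is in that span).
Oct 5, 1628 → Oct 5, 1629: 365 days.
Oct 5, 1629 → Nov 5, 1629: 31 days (October has 31).
Nov 5, 1629 → Dec 5, 1629: 30 days (November has 30).
Dec 5, 1629 → Jan 5, 1630: 31 days (December has 31).
Jan 5, 1630 → Feb 5, 1630: 31 days (January has 31).
Feb 5, 1630 → Mar 5, 1630: 28 days (February has 28).
Mar 5, 1630 → Apr 5, 1630: 31 days (March has 31).
Apr 5, 1630 → Apr 30, 1630: 25 days.
Total: 3860 days.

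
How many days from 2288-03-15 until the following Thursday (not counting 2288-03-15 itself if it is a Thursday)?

7

Mar 15, 2288 is a Thursday.
From Thursday to the next Thursday is 7 days.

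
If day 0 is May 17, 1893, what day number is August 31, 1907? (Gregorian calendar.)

5218

May 17, 1893 → May 17, 1894: 365 days.
May 17, 1894 → May 17, 1895: 365 days.
May 17, 1895 → May 17, 1896: 366 days (Feb 29, 1896 is in that span).
May 17, 1896 → May 17, 1897: 365 days.
May 17, 1897 → May 17, 1898: 365 days.
May 17, 1898 → May 17, 1899: 365 days.
May 17, 1899 → May 17, 1900: 365 days.
May 17, 1900 → May 17, 1901: 365 days.
May 17, 1901 → May 17, 1902: 365 days.
May 17, 1902 → May 17, 1903: 365 days.
May 17, 1903 → May 17, 1904: 366 days (Feb 29, 1904 is in that span).
May 17, 1904 → May 17, 1905: 365 days.
May 17, 1905 → May 17, 1906: 365 days.
May 17, 1906 → May 17, 1907: 365 days.
May 17, 1907 → Jun 17, 1907: 31 days (May has 31).
Jun 17, 1907 → Jul 17, 1907: 30 days (June has 30).
Jul 17, 1907 → Aug 17, 1907: 31 days (July has 31).
Aug 17, 1907 → Aug 31, 1907: 14 days.
Total: 5218 days.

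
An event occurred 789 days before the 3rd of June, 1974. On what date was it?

−365 (one year) → Jun 3, 1973 (424 left).
−365 (one year) → Jun 3, 1972 (59 left).
−3 → May 31, 1972 (end of May, 31 days; 56 left).
−31 → Apr 30, 1972 (end of Apr, 30 days; 25 left).
−25 → Apr 5, 1972.

April 5, 1972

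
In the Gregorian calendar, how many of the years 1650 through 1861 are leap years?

Multiples of 4 in [1650,1861]: 53.
Of those, multiples of 100: 2 (not leap unless ÷400).
Multiples of 400: 0.
Leap years = 53 − 2 + 0 = 51.

51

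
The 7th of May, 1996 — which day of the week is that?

January 1, 1996 is a Monday.
Jan 1, 1996 → Feb 1, 1996: 31 days (January has 31).
Feb 1, 1996 → Mar 1, 1996: 29 days (February has 29).
Mar 1, 1996 → Apr 1, 1996: 31 days (March has 31).
Apr 1, 1996 → May 1, 1996: 30 days (April has 30).
May 1, 1996 → May 7, 1996: 6 days.
Total: 127 days.
127 mod 7 = 1, so Monday + 1 = Tuesday.

Tuesday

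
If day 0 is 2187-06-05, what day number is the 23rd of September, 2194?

Jun 5, 2187 → Jun 5, 2188: 366 days (Feb 29, 2188 is in that span).
Jun 5, 2188 → Jun 5, 2189: 365 days.
Jun 5, 2189 → Jun 5, 2190: 365 days.
Jun 5, 2190 → Jun 5, 2191: 365 days.
Jun 5, 2191 → Jun 5, 2192: 366 days (Feb 29, 2192 is in that span).
Jun 5, 2192 → Jun 5, 2193: 365 days.
Jun 5, 2193 → Jun 5, 2194: 365 days.
Jun 5, 2194 → Jul 5, 2194: 30 days (June has 30).
Jul 5, 2194 → Aug 5, 2194: 31 days (July has 31).
Aug 5, 2194 → Sep 5, 2194: 31 days (August has 31).
Sep 5, 2194 → Sep 23, 2194: 18 days.
Total: 2667 days.

2667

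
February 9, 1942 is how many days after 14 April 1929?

4684

Apr 14, 1929 → Apr 14, 1930: 365 days.
Apr 14, 1930 → Apr 14, 1931: 365 days.
Apr 14, 1931 → Apr 14, 1932: 366 days (Feb 29, 1932 is in that span).
Apr 14, 1932 → Apr 14, 1933: 365 days.
Apr 14, 1933 → Apr 14, 1934: 365 days.
Apr 14, 1934 → Apr 14, 1935: 365 days.
Apr 14, 1935 → Apr 14, 1936: 366 days (Feb 29, 1936 is in that span).
Apr 14, 1936 → Apr 14, 1937: 365 days.
Apr 14, 1937 → Apr 14, 1938: 365 days.
Apr 14, 1938 → Apr 14, 1939: 365 days.
Apr 14, 1939 → Apr 14, 1940: 366 days (Feb 29, 1940 is in that span).
Apr 14, 1940 → Apr 14, 1941: 365 days.
Apr 14, 1941 → May 14, 1941: 30 days (April has 30).
May 14, 1941 → Jun 14, 1941: 31 days (May has 31).
Jun 14, 1941 → Jul 14, 1941: 30 days (June has 30).
Jul 14, 1941 → Aug 14, 1941: 31 days (July has 31).
Aug 14, 1941 → Sep 14, 1941: 31 days (August has 31).
Sep 14, 1941 → Oct 14, 1941: 30 days (September has 30).
Oct 14, 1941 → Nov 14, 1941: 31 days (October has 31).
Nov 14, 1941 → Dec 14, 1941: 30 days (November has 30).
Dec 14, 1941 → Jan 14, 1942: 31 days (December has 31).
Jan 14, 1942 → Feb 9, 1942: 26 days.
Total: 4684 days.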